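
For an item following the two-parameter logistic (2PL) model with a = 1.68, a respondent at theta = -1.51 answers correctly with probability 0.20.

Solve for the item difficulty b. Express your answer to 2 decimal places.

P(theta) = 1 / (1 + exp(−a(theta − b)))
logit(0.20) = ln(0.20/0.80) = -1.3863
b = theta − logit/(a) = -1.51 − (-1.3863)/1.6800 = -0.6848

-0.68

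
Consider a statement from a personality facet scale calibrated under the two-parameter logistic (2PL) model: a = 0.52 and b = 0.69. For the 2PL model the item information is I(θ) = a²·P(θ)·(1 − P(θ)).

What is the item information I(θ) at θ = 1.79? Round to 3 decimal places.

0.062

P = 1/(1+e^{-0.5720}) = 0.6392
P(1−P) = 0.6392 × 0.3608 = 0.2306
I = a² × P(1−P) = 0.52² × 0.2306 = 0.06236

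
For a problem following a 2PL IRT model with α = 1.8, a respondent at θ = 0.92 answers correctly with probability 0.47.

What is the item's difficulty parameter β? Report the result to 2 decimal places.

0.99

P(θ) = 1 / (1 + exp(−α(θ − β)))
logit(0.47) = ln(0.47/0.53) = -0.1201
β = θ − logit/(α) = 0.92 − (-0.1201)/1.8000 = 0.9867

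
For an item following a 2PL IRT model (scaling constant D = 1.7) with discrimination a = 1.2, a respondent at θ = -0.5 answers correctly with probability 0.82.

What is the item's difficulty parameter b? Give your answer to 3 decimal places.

-1.243

P(θ) = 1 / (1 + exp(−D·a(θ − b)))
logit(0.82) = ln(0.82/0.18) = 1.5163
b = θ − logit/(1.7·a) = -0.5 − 1.5163/2.0400 = -1.2433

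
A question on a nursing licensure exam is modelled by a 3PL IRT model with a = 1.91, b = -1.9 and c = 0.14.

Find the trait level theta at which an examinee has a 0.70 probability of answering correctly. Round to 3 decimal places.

P(theta) = c + (1 − c) · 1 / (1 + exp(−a(theta − b)))
Remove guessing floor: (0.70 − 0.14)/(1 − 0.14) = 0.6512
logit = ln(0.6512/0.3488) = 0.6242
theta = b + logit/(a) = -1.9 + 0.6242/1.9100 = -1.5732

-1.573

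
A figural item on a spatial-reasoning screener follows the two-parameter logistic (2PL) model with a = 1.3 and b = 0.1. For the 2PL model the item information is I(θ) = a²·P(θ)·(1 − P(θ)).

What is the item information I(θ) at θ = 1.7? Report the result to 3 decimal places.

0.167

P = 1/(1+e^{-2.0800}) = 0.8889
P(1−P) = 0.8889 × 0.1111 = 0.0987
I = a² × P(1−P) = 1.3² × 0.0987 = 0.16684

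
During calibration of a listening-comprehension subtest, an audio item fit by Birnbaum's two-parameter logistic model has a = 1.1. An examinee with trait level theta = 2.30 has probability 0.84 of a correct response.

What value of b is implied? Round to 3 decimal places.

P(theta) = 1 / (1 + exp(−a(theta − b)))
logit(0.84) = ln(0.84/0.16) = 1.6582
b = theta − logit/(a) = 2.30 − 1.6582/1.1000 = 0.7925

0.793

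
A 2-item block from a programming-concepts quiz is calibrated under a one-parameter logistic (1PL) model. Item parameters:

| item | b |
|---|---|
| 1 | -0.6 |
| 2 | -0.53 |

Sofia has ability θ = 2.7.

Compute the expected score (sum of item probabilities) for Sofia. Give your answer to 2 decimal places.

1.93

P(θ) = 1 / (1 + exp(−(θ − b)))
P_1 = 1/(1+e^{-3.3000}) = 0.9644
P_2 = 1/(1+e^{-3.2300}) = 0.9619
E[score] = 0.9644 + 0.9619 = 1.9264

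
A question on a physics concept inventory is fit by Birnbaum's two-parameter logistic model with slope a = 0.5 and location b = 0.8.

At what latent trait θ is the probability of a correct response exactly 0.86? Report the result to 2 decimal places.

P(θ) = 1 / (1 + exp(−a(θ − b)))
logit = ln(0.8600/0.1400) = 1.8153
θ = b + logit/(a) = 0.8 + 1.8153/0.5000 = 4.4306

4.43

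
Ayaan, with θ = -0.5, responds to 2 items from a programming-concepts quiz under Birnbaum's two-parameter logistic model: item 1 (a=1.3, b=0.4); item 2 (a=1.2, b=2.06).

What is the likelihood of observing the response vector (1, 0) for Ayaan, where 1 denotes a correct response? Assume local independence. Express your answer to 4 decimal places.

P(θ) = 1 / (1 + exp(−a(θ − b)))
P_1 = 1/(1+e^{1.1700}) = 0.2369
P_2 = 1/(1+e^{3.0720}) = 0.0443
L = P_1 × (1−P_2) = 0.2369 × 0.9557 = 0.22637

0.2264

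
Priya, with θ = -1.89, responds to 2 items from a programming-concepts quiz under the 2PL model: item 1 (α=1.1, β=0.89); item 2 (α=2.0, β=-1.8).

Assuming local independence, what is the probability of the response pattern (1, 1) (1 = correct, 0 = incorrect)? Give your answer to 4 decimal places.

P(θ) = 1 / (1 + exp(−α(θ − β)))
P_1 = 1/(1+e^{3.0580}) = 0.0449
P_2 = 1/(1+e^{0.1800}) = 0.4551
L = P_1 × P_2 = 0.0449 × 0.4551 = 0.02042

0.0204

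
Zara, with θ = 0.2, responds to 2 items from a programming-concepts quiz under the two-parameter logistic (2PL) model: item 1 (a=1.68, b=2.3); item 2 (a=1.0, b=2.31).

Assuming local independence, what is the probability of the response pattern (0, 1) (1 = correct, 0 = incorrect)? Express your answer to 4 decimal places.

0.1050

P(θ) = 1 / (1 + exp(−a(θ − b)))
P_1 = 1/(1+e^{3.5280}) = 0.0285
P_2 = 1/(1+e^{2.1100}) = 0.1081
L = (1−P_1) × P_2 = 0.9715 × 0.1081 = 0.10504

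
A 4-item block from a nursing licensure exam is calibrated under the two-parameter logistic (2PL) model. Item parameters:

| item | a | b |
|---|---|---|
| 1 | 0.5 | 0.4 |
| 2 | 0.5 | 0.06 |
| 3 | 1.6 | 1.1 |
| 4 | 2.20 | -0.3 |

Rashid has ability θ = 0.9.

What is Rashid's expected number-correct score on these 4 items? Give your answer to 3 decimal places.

P(θ) = 1 / (1 + exp(−a(θ − b)))
P_1 = 1/(1+e^{-0.2500}) = 0.5622
P_2 = 1/(1+e^{-0.4200}) = 0.6035
P_3 = 1/(1+e^{0.3200}) = 0.4207
P_4 = 1/(1+e^{-2.6400}) = 0.9334
E[score] = 0.5622 + 0.6035 + 0.4207 + 0.9334 = 2.5197

2.520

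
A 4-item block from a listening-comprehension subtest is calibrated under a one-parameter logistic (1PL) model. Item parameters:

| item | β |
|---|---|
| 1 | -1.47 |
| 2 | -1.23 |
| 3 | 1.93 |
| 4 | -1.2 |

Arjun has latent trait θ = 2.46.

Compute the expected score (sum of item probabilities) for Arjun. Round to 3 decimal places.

3.561

P(θ) = 1 / (1 + exp(−(θ − β)))
P_1 = 1/(1+e^{-3.9300}) = 0.9807
P_2 = 1/(1+e^{-3.6900}) = 0.9756
P_3 = 1/(1+e^{-0.5300}) = 0.6295
P_4 = 1/(1+e^{-3.6600}) = 0.9749
E[score] = 0.9807 + 0.9756 + 0.6295 + 0.9749 = 3.5608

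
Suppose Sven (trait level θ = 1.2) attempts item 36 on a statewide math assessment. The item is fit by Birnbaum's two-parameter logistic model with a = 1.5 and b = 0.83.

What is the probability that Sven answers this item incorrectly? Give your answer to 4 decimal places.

P(θ) = 1 / (1 + exp(−a(θ − b)))
Exponent: 1.5 × (1.2 − 0.83) = 0.5550
1/(1 + e^{-0.5550}) = 0.6353
P(incorrect) = 1 − 0.6353 = 0.3647

0.3647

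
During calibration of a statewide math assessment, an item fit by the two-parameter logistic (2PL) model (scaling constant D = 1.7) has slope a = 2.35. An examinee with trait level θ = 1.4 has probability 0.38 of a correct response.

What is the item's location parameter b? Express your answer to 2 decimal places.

P(θ) = 1 / (1 + exp(−D·a(θ − b)))
logit(0.38) = ln(0.38/0.62) = -0.4895
b = θ − logit/(1.7·a) = 1.4 − (-0.4895)/3.9950 = 1.5225

1.52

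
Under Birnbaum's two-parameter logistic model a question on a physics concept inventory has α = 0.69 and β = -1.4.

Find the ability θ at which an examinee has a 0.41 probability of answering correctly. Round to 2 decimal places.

-1.93

P(θ) = 1 / (1 + exp(−α(θ − β)))
logit = ln(0.4100/0.5900) = -0.3640
θ = β + logit/(α) = -1.4 + (-0.3640)/0.6900 = -1.9275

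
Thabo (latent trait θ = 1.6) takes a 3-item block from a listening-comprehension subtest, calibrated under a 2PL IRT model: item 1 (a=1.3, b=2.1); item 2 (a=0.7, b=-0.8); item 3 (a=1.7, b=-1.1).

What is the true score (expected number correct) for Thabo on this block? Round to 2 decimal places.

P(θ) = 1 / (1 + exp(−a(θ − b)))
P_1 = 1/(1+e^{0.6500}) = 0.3430
P_2 = 1/(1+e^{-1.6800}) = 0.8429
P_3 = 1/(1+e^{-4.5900}) = 0.9899
E[score] = 0.3430 + 0.8429 + 0.9899 = 2.1758

2.18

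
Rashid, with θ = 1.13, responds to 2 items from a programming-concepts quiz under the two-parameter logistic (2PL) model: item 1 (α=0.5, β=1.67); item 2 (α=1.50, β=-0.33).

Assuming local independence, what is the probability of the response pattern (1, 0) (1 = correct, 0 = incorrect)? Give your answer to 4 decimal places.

0.0436

P(θ) = 1 / (1 + exp(−α(θ − β)))
P_1 = 1/(1+e^{0.2700}) = 0.4329
P_2 = 1/(1+e^{-2.1900}) = 0.8993
L = P_1 × (1−P_2) = 0.4329 × 0.1007 = 0.04357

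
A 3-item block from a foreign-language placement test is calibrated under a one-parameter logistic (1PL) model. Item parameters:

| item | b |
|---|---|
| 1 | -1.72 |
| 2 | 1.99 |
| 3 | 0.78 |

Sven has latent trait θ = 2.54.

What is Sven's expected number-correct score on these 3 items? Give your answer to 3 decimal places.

P(θ) = 1 / (1 + exp(−(θ − b)))
P_1 = 1/(1+e^{-4.2600}) = 0.9861
P_2 = 1/(1+e^{-0.5500}) = 0.6341
P_3 = 1/(1+e^{-1.7600}) = 0.8532
E[score] = 0.9861 + 0.6341 + 0.8532 = 2.4734

2.473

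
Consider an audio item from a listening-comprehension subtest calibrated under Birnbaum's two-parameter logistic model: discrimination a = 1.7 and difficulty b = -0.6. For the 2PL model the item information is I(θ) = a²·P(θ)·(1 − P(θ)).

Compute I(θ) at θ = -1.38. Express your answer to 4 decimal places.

P = 1/(1+e^{1.3260}) = 0.2098
P(1−P) = 0.2098 × 0.7902 = 0.1658
I = a² × P(1−P) = 1.7² × 0.1658 = 0.47915

0.4792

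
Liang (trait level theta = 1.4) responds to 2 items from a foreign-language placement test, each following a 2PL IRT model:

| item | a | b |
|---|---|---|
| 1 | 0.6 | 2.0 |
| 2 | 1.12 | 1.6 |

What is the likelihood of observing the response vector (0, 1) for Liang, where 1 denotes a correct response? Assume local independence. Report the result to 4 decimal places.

P(theta) = 1 / (1 + exp(−a(theta − b)))
P_1 = 1/(1+e^{0.3600}) = 0.4110
P_2 = 1/(1+e^{0.2240}) = 0.4442
L = (1−P_1) × P_2 = 0.5890 × 0.4442 = 0.26167

0.2617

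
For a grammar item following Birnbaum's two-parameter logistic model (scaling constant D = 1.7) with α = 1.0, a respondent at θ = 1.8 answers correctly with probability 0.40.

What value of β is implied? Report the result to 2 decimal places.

P(θ) = 1 / (1 + exp(−D·α(θ − β)))
logit(0.40) = ln(0.40/0.60) = -0.4055
β = θ − logit/(1.7·α) = 1.8 − (-0.4055)/1.7000 = 2.0385

2.04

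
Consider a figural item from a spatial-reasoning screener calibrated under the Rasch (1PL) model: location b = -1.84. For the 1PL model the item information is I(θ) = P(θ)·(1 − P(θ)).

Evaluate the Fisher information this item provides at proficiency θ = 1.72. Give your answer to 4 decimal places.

0.0269

P = 1/(1+e^{-3.5600}) = 0.9723
P(1−P) = 0.9723 × 0.0277 = 0.0269
I = P(1−P) = 0.02689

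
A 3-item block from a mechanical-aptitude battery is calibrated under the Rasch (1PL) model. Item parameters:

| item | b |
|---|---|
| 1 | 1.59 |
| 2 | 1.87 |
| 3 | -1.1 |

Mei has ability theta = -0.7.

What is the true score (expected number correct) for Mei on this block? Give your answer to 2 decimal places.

0.76

P(theta) = 1 / (1 + exp(−(theta − b)))
P_1 = 1/(1+e^{2.2900}) = 0.0920
P_2 = 1/(1+e^{2.5700}) = 0.0711
P_3 = 1/(1+e^{-0.4000}) = 0.5987
E[score] = 0.0920 + 0.0711 + 0.5987 = 0.7617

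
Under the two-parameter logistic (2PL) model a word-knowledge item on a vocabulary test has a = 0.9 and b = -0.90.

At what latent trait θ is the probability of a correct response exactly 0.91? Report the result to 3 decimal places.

1.671

P(θ) = 1 / (1 + exp(−a(θ − b)))
logit = ln(0.9100/0.0900) = 2.3136
θ = b + logit/(a) = -0.90 + 2.3136/0.9000 = 1.6707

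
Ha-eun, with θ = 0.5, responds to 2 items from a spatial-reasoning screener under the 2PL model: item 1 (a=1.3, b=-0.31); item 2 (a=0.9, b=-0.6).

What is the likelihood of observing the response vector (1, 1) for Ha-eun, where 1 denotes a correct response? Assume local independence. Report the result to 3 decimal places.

0.541

P(θ) = 1 / (1 + exp(−a(θ − b)))
P_1 = 1/(1+e^{-1.0530}) = 0.7414
P_2 = 1/(1+e^{-0.9900}) = 0.7291
L = P_1 × P_2 = 0.7414 × 0.7291 = 0.54051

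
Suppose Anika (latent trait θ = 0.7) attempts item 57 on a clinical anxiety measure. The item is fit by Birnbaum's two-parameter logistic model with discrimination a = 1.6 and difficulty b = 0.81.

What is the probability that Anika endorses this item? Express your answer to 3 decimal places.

0.456

P(θ) = 1 / (1 + exp(−a(θ − b)))
Exponent: 1.6 × (0.7 − 0.81) = -0.1760
1/(1 + e^{0.1760}) = 0.4561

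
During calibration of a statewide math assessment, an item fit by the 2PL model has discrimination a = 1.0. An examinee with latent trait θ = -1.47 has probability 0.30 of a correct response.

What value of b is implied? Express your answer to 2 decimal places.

-0.62

P(θ) = 1 / (1 + exp(−a(θ − b)))
logit(0.30) = ln(0.30/0.70) = -0.8473
b = θ − logit/(a) = -1.47 − (-0.8473)/1.0000 = -0.6227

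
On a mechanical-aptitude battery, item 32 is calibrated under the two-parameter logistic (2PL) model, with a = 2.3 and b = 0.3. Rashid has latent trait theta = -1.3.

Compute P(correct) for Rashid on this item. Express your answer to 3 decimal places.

P(theta) = 1 / (1 + exp(−a(theta − b)))
Exponent: 2.3 × (-1.3 − 0.3) = -3.6800
1/(1 + e^{3.6800}) = 0.0246

0.025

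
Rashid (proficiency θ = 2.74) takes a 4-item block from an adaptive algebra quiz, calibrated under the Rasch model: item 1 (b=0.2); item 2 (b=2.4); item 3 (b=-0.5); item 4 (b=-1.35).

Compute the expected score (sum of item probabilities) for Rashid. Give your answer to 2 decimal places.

P(θ) = 1 / (1 + exp(−(θ − b)))
P_1 = 1/(1+e^{-2.5400}) = 0.9269
P_2 = 1/(1+e^{-0.3400}) = 0.5842
P_3 = 1/(1+e^{-3.2400}) = 0.9623
P_4 = 1/(1+e^{-4.0900}) = 0.9835
E[score] = 0.9269 + 0.5842 + 0.9623 + 0.9835 = 3.4569

3.46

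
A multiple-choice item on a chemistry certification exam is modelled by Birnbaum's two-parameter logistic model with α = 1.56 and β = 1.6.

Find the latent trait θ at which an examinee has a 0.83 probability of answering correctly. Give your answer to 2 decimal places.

2.62

P(θ) = 1 / (1 + exp(−α(θ − β)))
logit = ln(0.8300/0.1700) = 1.5856
θ = β + logit/(α) = 1.6 + 1.5856/1.5600 = 2.6164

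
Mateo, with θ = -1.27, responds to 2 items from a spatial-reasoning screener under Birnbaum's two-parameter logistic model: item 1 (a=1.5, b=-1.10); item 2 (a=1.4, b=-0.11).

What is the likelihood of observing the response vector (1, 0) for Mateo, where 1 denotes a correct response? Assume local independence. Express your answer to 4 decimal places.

P(θ) = 1 / (1 + exp(−a(θ − b)))
P_1 = 1/(1+e^{0.2550}) = 0.4366
P_2 = 1/(1+e^{1.6240}) = 0.1647
L = P_1 × (1−P_2) = 0.4366 × 0.8353 = 0.36471

0.3647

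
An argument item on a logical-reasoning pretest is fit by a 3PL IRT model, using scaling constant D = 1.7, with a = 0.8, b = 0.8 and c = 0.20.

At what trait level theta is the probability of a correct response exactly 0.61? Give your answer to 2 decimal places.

P(theta) = c + (1 − c) · 1 / (1 + exp(−D·a(theta − b)))
Remove guessing floor: (0.61 − 0.20)/(1 − 0.20) = 0.5125
logit = ln(0.5125/0.4875) = 0.0500
theta = b + logit/(1.7·a) = 0.8 + 0.0500/1.3600 = 0.8368

0.84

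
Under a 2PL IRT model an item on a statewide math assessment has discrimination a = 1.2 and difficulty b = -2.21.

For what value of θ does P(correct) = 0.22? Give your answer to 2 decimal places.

-3.26

P(θ) = 1 / (1 + exp(−a(θ − b)))
logit = ln(0.2200/0.7800) = -1.2657
θ = b + logit/(a) = -2.21 + (-1.2657)/1.2000 = -3.2647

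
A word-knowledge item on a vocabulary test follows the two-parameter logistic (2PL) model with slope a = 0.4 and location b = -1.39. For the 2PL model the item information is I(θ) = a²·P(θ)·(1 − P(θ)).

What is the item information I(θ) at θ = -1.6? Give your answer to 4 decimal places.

0.0399

P = 1/(1+e^{0.0840}) = 0.4790
P(1−P) = 0.4790 × 0.5210 = 0.2496
I = a² × P(1−P) = 0.4² × 0.2496 = 0.03993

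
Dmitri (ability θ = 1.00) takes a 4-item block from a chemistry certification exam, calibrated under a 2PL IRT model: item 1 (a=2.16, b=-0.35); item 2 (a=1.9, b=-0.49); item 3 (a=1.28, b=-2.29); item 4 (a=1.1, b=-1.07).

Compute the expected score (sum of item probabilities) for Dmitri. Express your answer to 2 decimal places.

P(θ) = 1 / (1 + exp(−a(θ − b)))
P_1 = 1/(1+e^{-2.9160}) = 0.9486
P_2 = 1/(1+e^{-2.8310}) = 0.9443
P_3 = 1/(1+e^{-4.2112}) = 0.9854
P_4 = 1/(1+e^{-2.2770}) = 0.9070
E[score] = 0.9486 + 0.9443 + 0.9854 + 0.9070 = 3.7853

3.79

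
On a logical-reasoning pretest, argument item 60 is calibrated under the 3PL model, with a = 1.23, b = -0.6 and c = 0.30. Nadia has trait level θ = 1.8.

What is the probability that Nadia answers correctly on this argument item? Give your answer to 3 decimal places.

P(θ) = c + (1 − c) · 1 / (1 + exp(−a(θ − b)))
Exponent: 1.23 × (1.8 − (-0.6)) = 2.9520
1/(1 + e^{-2.9520}) = 0.9504
P = 0.30 + 0.70 × 0.9504 = 0.9653

0.965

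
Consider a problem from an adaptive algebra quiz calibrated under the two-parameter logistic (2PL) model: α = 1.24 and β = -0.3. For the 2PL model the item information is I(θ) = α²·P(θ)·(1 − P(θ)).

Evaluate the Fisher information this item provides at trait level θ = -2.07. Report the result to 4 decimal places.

P = 1/(1+e^{2.1948}) = 0.1002
P(1−P) = 0.1002 × 0.8998 = 0.0902
I = α² × P(1−P) = 1.24² × 0.0902 = 0.13865

0.1387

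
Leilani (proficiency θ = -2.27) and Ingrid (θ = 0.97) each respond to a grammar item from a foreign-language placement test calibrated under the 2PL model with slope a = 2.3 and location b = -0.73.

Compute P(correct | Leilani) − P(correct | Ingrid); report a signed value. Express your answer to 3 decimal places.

P(θ) = 1 / (1 + exp(−a(θ − b)))
P(Leilani) = 0.0281  [exponent -3.5420]
P(Ingrid) = 0.9804  [exponent 3.9100]
Difference = 0.0281 − 0.9804 = -0.9522

-0.952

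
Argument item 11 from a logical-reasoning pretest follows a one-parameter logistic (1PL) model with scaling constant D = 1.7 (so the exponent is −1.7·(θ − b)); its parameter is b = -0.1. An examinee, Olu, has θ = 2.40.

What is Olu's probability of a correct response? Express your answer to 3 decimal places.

0.986

P(θ) = 1 / (1 + exp(−D·(θ − b)))
Exponent: 1.7 × (2.40 − (-0.1)) = 4.2500
1/(1 + e^{-4.2500}) = 0.9859
P = 0.9859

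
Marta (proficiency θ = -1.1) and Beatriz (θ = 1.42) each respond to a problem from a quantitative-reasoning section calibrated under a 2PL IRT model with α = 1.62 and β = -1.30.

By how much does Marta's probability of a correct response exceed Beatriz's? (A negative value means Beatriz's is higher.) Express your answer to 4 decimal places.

P(θ) = 1 / (1 + exp(−α(θ − β)))
P(Marta) = 0.5803  [exponent 0.3240]
P(Beatriz) = 0.9879  [exponent 4.4064]
Difference = 0.5803 − 0.9879 = -0.4076

-0.4076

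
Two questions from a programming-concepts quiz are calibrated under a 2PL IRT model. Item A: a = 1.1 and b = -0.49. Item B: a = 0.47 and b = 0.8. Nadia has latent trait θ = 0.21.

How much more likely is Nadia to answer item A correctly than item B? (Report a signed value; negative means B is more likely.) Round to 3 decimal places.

0.252

P(θ) = 1 / (1 + exp(−a(θ − b)))
P_A = 0.6835
P_B = 0.4311
P_A − P_B = 0.2524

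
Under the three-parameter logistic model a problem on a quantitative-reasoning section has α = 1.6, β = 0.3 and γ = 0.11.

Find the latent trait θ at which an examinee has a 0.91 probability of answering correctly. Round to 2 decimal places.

1.67

P(θ) = γ + (1 − γ) · 1 / (1 + exp(−α(θ − β)))
Remove guessing floor: (0.91 − 0.11)/(1 − 0.11) = 0.8989
logit = ln(0.8989/0.1011) = 2.1848
θ = β + logit/(α) = 0.3 + 2.1848/1.6000 = 1.6655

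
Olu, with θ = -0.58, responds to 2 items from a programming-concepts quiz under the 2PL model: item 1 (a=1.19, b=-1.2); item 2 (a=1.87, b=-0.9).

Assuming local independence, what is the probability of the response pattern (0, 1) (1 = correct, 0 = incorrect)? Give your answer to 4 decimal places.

P(θ) = 1 / (1 + exp(−a(θ − b)))
P_1 = 1/(1+e^{-0.7378}) = 0.6765
P_2 = 1/(1+e^{-0.5984}) = 0.6453
L = (1−P_1) × P_2 = 0.3235 × 0.6453 = 0.20874

0.2087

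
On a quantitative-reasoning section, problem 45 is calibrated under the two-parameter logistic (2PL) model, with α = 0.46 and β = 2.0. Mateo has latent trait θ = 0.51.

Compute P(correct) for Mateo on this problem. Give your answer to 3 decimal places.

P(θ) = 1 / (1 + exp(−α(θ − β)))
Exponent: 0.46 × (0.51 − 2.0) = -0.6854
1/(1 + e^{0.6854}) = 0.3351

0.335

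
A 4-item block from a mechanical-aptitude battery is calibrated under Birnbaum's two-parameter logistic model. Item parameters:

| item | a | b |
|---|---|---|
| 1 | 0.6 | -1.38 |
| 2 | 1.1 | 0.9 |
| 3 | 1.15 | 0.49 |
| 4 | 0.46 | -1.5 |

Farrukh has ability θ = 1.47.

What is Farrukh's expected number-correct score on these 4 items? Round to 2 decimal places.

3.05

P(θ) = 1 / (1 + exp(−a(θ − b)))
P_1 = 1/(1+e^{-1.7100}) = 0.8468
P_2 = 1/(1+e^{-0.6270}) = 0.6518
P_3 = 1/(1+e^{-1.1270}) = 0.7553
P_4 = 1/(1+e^{-1.3662}) = 0.7968
E[score] = 0.8468 + 0.6518 + 0.7553 + 0.7968 = 3.0507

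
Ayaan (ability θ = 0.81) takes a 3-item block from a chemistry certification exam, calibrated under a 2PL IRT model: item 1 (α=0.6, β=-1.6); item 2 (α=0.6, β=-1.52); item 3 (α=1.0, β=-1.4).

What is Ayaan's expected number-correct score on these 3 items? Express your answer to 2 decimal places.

2.51

P(θ) = 1 / (1 + exp(−α(θ − β)))
P_1 = 1/(1+e^{-1.4460}) = 0.8094
P_2 = 1/(1+e^{-1.3980}) = 0.8019
P_3 = 1/(1+e^{-2.2100}) = 0.9011
E[score] = 0.8094 + 0.8019 + 0.9011 = 2.5124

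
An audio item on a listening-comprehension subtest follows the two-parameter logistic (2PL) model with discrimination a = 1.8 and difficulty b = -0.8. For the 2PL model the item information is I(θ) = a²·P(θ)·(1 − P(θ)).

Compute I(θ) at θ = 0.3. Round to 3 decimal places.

0.345

P = 1/(1+e^{-1.9800}) = 0.8787
P(1−P) = 0.8787 × 0.1213 = 0.1066
I = a² × P(1−P) = 1.8² × 0.1066 = 0.34539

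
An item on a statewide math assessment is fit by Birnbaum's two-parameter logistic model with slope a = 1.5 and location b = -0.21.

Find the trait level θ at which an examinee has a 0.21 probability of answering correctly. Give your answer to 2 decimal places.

P(θ) = 1 / (1 + exp(−a(θ − b)))
logit = ln(0.2100/0.7900) = -1.3249
θ = b + logit/(a) = -0.21 + (-1.3249)/1.5000 = -1.0933

-1.09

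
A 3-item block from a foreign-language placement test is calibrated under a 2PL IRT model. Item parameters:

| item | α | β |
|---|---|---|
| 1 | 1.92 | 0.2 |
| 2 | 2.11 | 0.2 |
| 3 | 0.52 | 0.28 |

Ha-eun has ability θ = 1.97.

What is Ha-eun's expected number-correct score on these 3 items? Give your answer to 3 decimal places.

P(θ) = 1 / (1 + exp(−α(θ − β)))
P_1 = 1/(1+e^{-3.3984}) = 0.9677
P_2 = 1/(1+e^{-3.7347}) = 0.9767
P_3 = 1/(1+e^{-0.8788}) = 0.7066
E[score] = 0.9677 + 0.9767 + 0.7066 = 2.6509

2.651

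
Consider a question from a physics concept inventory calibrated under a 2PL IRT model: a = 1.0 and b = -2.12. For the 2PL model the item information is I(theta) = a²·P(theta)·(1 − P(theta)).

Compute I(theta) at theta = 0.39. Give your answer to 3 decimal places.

P = 1/(1+e^{-2.5100}) = 0.9248
P(1−P) = 0.9248 × 0.0752 = 0.0695
I = a² × P(1−P) = 1.0² × 0.0695 = 0.06951

0.070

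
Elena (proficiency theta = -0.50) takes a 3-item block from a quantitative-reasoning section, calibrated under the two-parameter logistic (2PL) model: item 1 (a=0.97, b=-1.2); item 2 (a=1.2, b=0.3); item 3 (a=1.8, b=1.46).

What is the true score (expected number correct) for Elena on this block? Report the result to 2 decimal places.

P(theta) = 1 / (1 + exp(−a(theta − b)))
P_1 = 1/(1+e^{-0.6790}) = 0.6635
P_2 = 1/(1+e^{0.9600}) = 0.2769
P_3 = 1/(1+e^{3.5280}) = 0.0285
E[score] = 0.6635 + 0.2769 + 0.0285 = 0.9689

0.97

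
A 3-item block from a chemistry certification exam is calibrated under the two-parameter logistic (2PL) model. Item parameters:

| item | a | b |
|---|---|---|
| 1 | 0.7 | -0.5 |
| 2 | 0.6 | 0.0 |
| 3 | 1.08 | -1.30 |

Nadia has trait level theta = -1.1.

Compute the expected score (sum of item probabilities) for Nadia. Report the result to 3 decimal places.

1.291

P(theta) = 1 / (1 + exp(−a(theta − b)))
P_1 = 1/(1+e^{0.4200}) = 0.3965
P_2 = 1/(1+e^{0.6600}) = 0.3407
P_3 = 1/(1+e^{-0.2160}) = 0.5538
E[score] = 0.3965 + 0.3407 + 0.5538 = 1.2910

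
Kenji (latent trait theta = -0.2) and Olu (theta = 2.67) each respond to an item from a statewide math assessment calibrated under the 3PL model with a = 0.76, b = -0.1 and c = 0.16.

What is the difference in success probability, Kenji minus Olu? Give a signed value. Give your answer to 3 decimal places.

P(theta) = c + (1 − c) · 1 / (1 + exp(−a(theta − b)))
P(Kenji) = 0.5640  [exponent -0.0760]
P(Olu) = 0.9088  [exponent 2.1052]
Difference = 0.5640 − 0.9088 = -0.3447

-0.345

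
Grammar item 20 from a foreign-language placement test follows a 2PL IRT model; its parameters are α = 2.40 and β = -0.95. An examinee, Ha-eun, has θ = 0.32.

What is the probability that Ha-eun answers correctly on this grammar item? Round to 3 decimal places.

P(θ) = 1 / (1 + exp(−α(θ − β)))
Exponent: 2.40 × (0.32 − (-0.95)) = 3.0480
1/(1 + e^{-3.0480}) = 0.9547

0.955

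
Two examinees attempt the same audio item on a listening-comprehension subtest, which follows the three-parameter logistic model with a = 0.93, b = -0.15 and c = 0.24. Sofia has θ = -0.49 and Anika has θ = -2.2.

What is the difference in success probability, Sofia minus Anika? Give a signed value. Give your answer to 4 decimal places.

P(θ) = c + (1 − c) · 1 / (1 + exp(−a(θ − b)))
P(Sofia) = 0.5604  [exponent -0.3162]
P(Anika) = 0.3383  [exponent -1.9065]
Difference = 0.5604 − 0.3383 = 0.2221

0.2221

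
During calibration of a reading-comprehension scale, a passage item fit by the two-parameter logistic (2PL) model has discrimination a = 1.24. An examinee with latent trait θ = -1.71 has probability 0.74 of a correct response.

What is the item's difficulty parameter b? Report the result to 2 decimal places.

-2.55

P(θ) = 1 / (1 + exp(−a(θ − b)))
logit(0.74) = ln(0.74/0.26) = 1.0460
b = θ − logit/(a) = -1.71 − 1.0460/1.2400 = -2.5535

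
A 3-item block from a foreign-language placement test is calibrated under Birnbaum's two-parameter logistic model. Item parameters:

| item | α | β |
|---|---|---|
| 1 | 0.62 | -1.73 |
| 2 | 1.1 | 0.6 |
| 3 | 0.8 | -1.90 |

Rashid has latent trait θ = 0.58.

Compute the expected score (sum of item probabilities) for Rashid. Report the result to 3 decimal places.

P(θ) = 1 / (1 + exp(−α(θ − β)))
P_1 = 1/(1+e^{-1.4322}) = 0.8072
P_2 = 1/(1+e^{0.0220}) = 0.4945
P_3 = 1/(1+e^{-1.9840}) = 0.8791
E[score] = 0.8072 + 0.4945 + 0.8791 = 2.1809

2.181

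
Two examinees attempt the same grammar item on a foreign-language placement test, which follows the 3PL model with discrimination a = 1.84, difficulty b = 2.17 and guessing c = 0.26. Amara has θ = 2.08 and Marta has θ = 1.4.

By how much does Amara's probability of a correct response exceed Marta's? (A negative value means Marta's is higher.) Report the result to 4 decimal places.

0.1950

P(θ) = c + (1 − c) · 1 / (1 + exp(−a(θ − b)))
P(Amara) = 0.5994  [exponent -0.1656]
P(Marta) = 0.4044  [exponent -1.4168]
Difference = 0.5994 − 0.4044 = 0.1950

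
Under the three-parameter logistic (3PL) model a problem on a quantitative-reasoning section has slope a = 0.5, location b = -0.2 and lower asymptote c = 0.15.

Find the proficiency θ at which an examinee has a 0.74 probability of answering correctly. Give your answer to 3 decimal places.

P(θ) = c + (1 − c) · 1 / (1 + exp(−a(θ − b)))
Remove guessing floor: (0.74 − 0.15)/(1 − 0.15) = 0.6941
logit = ln(0.6941/0.3059) = 0.8194
θ = b + logit/(a) = -0.2 + 0.8194/0.5000 = 1.4389

1.439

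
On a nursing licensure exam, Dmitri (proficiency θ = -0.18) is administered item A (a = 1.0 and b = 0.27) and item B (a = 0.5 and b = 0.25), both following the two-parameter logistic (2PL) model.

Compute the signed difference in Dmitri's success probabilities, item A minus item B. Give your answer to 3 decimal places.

P(θ) = 1 / (1 + exp(−a(θ − b)))
P_A = 0.3894
P_B = 0.4465
P_A − P_B = -0.0571

-0.057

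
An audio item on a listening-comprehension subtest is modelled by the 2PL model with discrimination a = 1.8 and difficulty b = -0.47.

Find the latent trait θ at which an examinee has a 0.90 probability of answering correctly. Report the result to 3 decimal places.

0.751

P(θ) = 1 / (1 + exp(−a(θ − b)))
logit = ln(0.9000/0.1000) = 2.1972
θ = b + logit/(a) = -0.47 + 2.1972/1.8000 = 0.7507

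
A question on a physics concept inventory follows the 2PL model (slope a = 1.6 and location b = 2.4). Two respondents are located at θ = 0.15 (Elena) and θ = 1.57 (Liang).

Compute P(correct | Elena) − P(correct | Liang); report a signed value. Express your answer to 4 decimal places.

P(θ) = 1 / (1 + exp(−a(θ − b)))
P(Elena) = 0.0266  [exponent -3.6000]
P(Liang) = 0.2095  [exponent -1.3280]
Difference = 0.0266 − 0.2095 = -0.1829

-0.1829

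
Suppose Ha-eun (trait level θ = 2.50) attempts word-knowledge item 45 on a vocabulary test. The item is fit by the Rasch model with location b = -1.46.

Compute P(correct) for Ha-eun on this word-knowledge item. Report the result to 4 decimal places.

P(θ) = 1 / (1 + exp(−(θ − b)))
Exponent: (2.50 − (-1.46)) = 3.9600
1/(1 + e^{-3.9600}) = 0.9813
P = 0.9813

0.9813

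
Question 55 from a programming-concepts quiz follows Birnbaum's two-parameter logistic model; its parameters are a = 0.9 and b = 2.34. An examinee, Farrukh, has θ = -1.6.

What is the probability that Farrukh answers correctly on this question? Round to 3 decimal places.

0.028

P(θ) = 1 / (1 + exp(−a(θ − b)))
Exponent: 0.9 × (-1.6 − 2.34) = -3.5460
1/(1 + e^{3.5460}) = 0.0280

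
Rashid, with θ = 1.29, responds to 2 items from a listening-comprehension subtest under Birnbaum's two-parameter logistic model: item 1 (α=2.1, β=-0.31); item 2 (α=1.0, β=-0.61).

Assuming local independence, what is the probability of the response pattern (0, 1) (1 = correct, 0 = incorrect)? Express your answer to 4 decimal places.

P(θ) = 1 / (1 + exp(−α(θ − β)))
P_1 = 1/(1+e^{-3.3600}) = 0.9664
P_2 = 1/(1+e^{-1.9000}) = 0.8699
L = (1−P_1) × P_2 = 0.0336 × 0.8699 = 0.02920

0.0292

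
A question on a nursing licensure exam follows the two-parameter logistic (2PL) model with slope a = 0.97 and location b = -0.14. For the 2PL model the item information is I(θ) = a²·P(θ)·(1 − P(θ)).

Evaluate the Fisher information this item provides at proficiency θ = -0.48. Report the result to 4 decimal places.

P = 1/(1+e^{0.3298}) = 0.4183
P(1−P) = 0.4183 × 0.5817 = 0.2433
I = a² × P(1−P) = 0.97² × 0.2433 = 0.22894

0.2289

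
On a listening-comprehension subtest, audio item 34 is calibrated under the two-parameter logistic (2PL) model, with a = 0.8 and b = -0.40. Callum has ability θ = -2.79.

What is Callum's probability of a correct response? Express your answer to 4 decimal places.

0.1288

P(θ) = 1 / (1 + exp(−a(θ − b)))
Exponent: 0.8 × (-2.79 − (-0.40)) = -1.9120
1/(1 + e^{1.9120}) = 0.1288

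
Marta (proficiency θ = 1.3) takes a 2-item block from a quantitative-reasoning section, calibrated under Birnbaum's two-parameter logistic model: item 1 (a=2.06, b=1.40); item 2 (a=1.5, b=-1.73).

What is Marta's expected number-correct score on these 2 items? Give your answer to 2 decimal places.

1.44

P(θ) = 1 / (1 + exp(−a(θ − b)))
P_1 = 1/(1+e^{0.2060}) = 0.4487
P_2 = 1/(1+e^{-4.5450}) = 0.9895
E[score] = 0.4487 + 0.9895 = 1.4382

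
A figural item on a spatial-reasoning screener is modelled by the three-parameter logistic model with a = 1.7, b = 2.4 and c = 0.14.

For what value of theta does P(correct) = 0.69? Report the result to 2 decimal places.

P(theta) = c + (1 − c) · 1 / (1 + exp(−a(theta − b)))
Remove guessing floor: (0.69 − 0.14)/(1 − 0.14) = 0.6395
logit = ln(0.6395/0.3605) = 0.5733
theta = b + logit/(a) = 2.4 + 0.5733/1.7000 = 2.7373

2.74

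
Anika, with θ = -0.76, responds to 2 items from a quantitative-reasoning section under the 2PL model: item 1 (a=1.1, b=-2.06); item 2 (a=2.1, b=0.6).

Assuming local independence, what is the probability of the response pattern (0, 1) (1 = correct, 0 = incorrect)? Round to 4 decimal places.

P(θ) = 1 / (1 + exp(−a(θ − b)))
P_1 = 1/(1+e^{-1.4300}) = 0.8069
P_2 = 1/(1+e^{2.8560}) = 0.0544
L = (1−P_1) × P_2 = 0.1931 × 0.0544 = 0.01050

0.0105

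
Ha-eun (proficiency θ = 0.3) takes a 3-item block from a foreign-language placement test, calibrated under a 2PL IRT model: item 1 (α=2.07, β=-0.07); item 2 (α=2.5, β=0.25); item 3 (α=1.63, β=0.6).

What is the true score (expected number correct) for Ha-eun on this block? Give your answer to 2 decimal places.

1.59

P(θ) = 1 / (1 + exp(−α(θ − β)))
P_1 = 1/(1+e^{-0.7659}) = 0.6826
P_2 = 1/(1+e^{-0.1250}) = 0.5312
P_3 = 1/(1+e^{0.4890}) = 0.3801
E[score] = 0.6826 + 0.5312 + 0.3801 = 1.5940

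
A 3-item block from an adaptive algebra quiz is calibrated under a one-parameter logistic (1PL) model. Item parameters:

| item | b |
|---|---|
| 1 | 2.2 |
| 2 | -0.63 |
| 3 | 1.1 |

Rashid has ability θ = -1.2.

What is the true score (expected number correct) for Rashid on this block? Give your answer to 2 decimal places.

P(θ) = 1 / (1 + exp(−(θ − b)))
P_1 = 1/(1+e^{3.4000}) = 0.0323
P_2 = 1/(1+e^{0.5700}) = 0.3612
P_3 = 1/(1+e^{2.3000}) = 0.0911
E[score] = 0.0323 + 0.3612 + 0.0911 = 0.4847

0.48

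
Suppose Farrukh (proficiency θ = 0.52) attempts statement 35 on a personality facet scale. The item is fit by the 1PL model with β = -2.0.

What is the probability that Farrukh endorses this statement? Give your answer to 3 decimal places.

0.926

P(θ) = 1 / (1 + exp(−(θ − β)))
Exponent: (0.52 − (-2.0)) = 2.5200
1/(1 + e^{-2.5200}) = 0.9255
P = 0.9255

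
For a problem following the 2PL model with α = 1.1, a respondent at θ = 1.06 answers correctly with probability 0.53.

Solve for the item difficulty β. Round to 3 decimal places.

0.951

P(θ) = 1 / (1 + exp(−α(θ − β)))
logit(0.53) = ln(0.53/0.47) = 0.1201
β = θ − logit/(α) = 1.06 − 0.1201/1.1000 = 0.9508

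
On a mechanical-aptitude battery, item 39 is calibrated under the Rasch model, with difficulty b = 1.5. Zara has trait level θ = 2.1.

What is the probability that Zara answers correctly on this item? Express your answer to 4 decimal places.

P(θ) = 1 / (1 + exp(−(θ − b)))
Exponent: (2.1 − 1.5) = 0.6000
1/(1 + e^{-0.6000}) = 0.6457
P = 0.6457

0.6457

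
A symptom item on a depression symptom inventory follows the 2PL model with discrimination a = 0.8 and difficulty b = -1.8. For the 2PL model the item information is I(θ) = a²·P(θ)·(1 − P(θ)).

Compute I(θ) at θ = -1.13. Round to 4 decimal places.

P = 1/(1+e^{-0.5360}) = 0.6309
P(1−P) = 0.6309 × 0.3691 = 0.2329
I = a² × P(1−P) = 0.8² × 0.2329 = 0.14904

0.1490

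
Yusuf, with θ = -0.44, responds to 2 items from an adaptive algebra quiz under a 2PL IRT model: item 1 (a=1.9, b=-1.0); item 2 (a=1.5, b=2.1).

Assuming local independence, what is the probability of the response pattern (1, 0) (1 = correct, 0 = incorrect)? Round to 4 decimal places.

P(θ) = 1 / (1 + exp(−a(θ − b)))
P_1 = 1/(1+e^{-1.0640}) = 0.7435
P_2 = 1/(1+e^{3.8100}) = 0.0217
L = P_1 × (1−P_2) = 0.7435 × 0.9783 = 0.72734

0.7273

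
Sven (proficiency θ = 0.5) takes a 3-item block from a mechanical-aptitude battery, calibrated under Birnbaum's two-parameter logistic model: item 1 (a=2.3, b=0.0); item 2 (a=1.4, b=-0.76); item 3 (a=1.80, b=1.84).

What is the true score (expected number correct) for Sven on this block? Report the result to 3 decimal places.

1.695

P(θ) = 1 / (1 + exp(−a(θ − b)))
P_1 = 1/(1+e^{-1.1500}) = 0.7595
P_2 = 1/(1+e^{-1.7640}) = 0.8537
P_3 = 1/(1+e^{2.4120}) = 0.0823
E[score] = 0.7595 + 0.8537 + 0.0823 = 1.6955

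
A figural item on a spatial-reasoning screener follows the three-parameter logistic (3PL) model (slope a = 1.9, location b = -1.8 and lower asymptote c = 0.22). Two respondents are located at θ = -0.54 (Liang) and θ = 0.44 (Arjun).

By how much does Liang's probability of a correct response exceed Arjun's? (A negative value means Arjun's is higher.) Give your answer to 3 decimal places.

-0.054

P(θ) = c + (1 − c) · 1 / (1 + exp(−a(θ − b)))
P(Liang) = 0.9348  [exponent 2.3940]
P(Arjun) = 0.9891  [exponent 4.2560]
Difference = 0.9348 − 0.9891 = -0.0543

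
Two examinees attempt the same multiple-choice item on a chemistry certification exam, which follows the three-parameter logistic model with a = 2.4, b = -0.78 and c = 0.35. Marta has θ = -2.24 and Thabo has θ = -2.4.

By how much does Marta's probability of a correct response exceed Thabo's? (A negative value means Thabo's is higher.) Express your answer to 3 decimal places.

P(θ) = c + (1 − c) · 1 / (1 + exp(−a(θ − b)))
P(Marta) = 0.3690  [exponent -3.5040]
P(Thabo) = 0.3630  [exponent -3.8880]
Difference = 0.3690 − 0.3630 = 0.0059

0.006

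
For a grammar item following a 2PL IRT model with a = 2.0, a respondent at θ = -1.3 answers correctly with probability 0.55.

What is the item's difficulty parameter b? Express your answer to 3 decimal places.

-1.400

P(θ) = 1 / (1 + exp(−a(θ − b)))
logit(0.55) = ln(0.55/0.45) = 0.2007
b = θ − logit/(a) = -1.3 − 0.2007/2.0000 = -1.4003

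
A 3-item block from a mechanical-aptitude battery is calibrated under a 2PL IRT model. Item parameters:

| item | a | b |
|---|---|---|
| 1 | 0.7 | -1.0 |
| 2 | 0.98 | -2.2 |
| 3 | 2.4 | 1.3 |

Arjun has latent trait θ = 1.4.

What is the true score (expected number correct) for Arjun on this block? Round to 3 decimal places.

P(θ) = 1 / (1 + exp(−a(θ − b)))
P_1 = 1/(1+e^{-1.6800}) = 0.8429
P_2 = 1/(1+e^{-3.5280}) = 0.9715
P_3 = 1/(1+e^{-0.2400}) = 0.5597
E[score] = 0.8429 + 0.9715 + 0.5597 = 2.3741

2.374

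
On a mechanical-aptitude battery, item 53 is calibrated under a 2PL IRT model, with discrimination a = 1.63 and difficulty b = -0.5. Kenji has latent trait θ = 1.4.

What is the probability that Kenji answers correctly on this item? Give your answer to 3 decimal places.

0.957

P(θ) = 1 / (1 + exp(−a(θ − b)))
Exponent: 1.63 × (1.4 − (-0.5)) = 3.0970
1/(1 + e^{-3.0970}) = 0.9568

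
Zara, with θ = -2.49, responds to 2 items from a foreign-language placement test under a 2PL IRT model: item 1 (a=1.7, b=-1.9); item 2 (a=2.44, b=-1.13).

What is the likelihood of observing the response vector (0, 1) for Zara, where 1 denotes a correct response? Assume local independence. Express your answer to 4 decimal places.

P(θ) = 1 / (1 + exp(−a(θ − b)))
P_1 = 1/(1+e^{1.0030}) = 0.2684
P_2 = 1/(1+e^{3.3184}) = 0.0349
L = (1−P_1) × P_2 = 0.7316 × 0.0349 = 0.02557

0.0256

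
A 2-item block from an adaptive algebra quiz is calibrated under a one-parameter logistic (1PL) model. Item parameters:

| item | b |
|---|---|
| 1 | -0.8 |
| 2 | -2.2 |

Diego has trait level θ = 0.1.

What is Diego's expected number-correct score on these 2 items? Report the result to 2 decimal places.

P(θ) = 1 / (1 + exp(−(θ − b)))
P_1 = 1/(1+e^{-0.9000}) = 0.7109
P_2 = 1/(1+e^{-2.3000}) = 0.9089
E[score] = 0.7109 + 0.9089 = 1.6198

1.62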